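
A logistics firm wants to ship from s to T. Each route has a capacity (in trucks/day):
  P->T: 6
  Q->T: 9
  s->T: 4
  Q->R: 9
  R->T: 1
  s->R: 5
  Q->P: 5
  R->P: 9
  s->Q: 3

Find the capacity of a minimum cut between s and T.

Max flow = 12 (via 4 augmenting paths).
In the residual at optimum, the set reachable from s is {s}.
Cut edges: s->Q (cap 3), s->R (cap 5), s->T (cap 4). Sum = 12.

12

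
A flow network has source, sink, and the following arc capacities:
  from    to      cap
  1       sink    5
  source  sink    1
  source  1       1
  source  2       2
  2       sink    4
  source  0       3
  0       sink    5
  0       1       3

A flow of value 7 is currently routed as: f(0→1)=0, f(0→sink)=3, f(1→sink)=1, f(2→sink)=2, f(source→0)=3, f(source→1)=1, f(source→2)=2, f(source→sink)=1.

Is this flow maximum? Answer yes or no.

Residual reachable from source: {source}; sink is not reachable.
Saturated cut: source→0, source→2, source→1, source→sink with total capacity 7 = current flow value. Flow is maximum.

Yes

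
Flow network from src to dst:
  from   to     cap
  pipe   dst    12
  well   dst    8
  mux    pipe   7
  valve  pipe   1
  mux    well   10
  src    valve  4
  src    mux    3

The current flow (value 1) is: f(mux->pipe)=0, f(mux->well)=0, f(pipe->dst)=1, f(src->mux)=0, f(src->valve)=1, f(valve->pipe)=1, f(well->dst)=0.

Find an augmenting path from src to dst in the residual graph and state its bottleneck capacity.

src->mux->pipe->dst, bottleneck 3

Residual along src->mux->pipe->dst: src->mux: 3, mux->pipe: 7, pipe->dst: 11.
Bottleneck = min = 3.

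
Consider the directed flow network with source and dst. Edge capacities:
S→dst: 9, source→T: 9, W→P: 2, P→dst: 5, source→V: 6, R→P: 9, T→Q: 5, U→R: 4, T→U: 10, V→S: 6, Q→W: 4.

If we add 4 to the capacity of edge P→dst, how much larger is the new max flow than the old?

Original max flow = 11.
After raising cap(P→dst), augmenting paths through that edge carry 1 more unit.
New max flow = 12. Increase = 1.

1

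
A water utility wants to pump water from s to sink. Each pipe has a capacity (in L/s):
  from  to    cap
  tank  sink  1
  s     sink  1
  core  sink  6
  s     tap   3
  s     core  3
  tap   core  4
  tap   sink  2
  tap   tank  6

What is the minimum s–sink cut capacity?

Max flow = 7 (via 4 augmenting paths).
In the residual at optimum, the set reachable from s is {s}.
Cut edges: s→tap (cap 3), s→core (cap 3), s→sink (cap 1). Sum = 7.

7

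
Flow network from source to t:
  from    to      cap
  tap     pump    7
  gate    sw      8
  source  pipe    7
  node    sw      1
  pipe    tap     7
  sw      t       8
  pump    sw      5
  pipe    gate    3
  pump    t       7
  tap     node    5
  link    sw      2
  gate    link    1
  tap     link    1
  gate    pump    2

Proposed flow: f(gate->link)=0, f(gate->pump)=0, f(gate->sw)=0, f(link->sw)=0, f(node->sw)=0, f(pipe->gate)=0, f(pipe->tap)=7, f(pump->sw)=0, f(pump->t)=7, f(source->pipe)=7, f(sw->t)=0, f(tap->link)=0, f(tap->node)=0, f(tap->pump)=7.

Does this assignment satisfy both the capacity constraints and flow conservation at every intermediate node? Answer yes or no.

Every edge has 0 ≤ f(e) ≤ cap(e).
At each intermediate node, inflow equals outflow.

Yes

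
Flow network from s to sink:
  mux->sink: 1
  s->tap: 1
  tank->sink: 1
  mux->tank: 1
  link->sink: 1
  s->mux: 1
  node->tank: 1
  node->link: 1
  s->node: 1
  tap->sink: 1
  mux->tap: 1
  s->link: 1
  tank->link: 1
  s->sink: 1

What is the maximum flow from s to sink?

5

Augment s->sink: bottleneck 1. Total 1.
Augment s->mux->sink: bottleneck 1. Total 2.
Augment s->tap->sink: bottleneck 1. Total 3.
Augment s->link->sink: bottleneck 1. Total 4.
Augment s->node->tank->sink: bottleneck 1. Total 5.
No augmenting path remains in the residual graph.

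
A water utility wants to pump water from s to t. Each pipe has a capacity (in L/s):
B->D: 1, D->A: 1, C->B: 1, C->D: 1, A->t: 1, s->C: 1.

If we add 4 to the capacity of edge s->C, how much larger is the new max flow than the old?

Original max flow = 1.
Even with extra capacity on s->C, another cut of capacity 1 remains binding.
New max flow = 1. Increase = 0.

0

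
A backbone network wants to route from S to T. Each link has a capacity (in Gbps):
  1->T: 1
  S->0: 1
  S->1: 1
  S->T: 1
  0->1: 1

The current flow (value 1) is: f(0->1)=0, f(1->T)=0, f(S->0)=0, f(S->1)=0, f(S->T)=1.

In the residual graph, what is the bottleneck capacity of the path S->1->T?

1

Residual capacities along the path: S->1: 1, 1->T: 1.
Minimum is 1.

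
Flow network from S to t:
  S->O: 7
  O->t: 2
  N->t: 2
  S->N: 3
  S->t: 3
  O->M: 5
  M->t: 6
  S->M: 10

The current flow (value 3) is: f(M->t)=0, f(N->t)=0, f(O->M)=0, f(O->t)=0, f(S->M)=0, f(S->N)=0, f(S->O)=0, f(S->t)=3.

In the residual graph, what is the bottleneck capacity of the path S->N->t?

2

Residual capacities along the path: S->N: 3, N->t: 2.
Minimum is 2.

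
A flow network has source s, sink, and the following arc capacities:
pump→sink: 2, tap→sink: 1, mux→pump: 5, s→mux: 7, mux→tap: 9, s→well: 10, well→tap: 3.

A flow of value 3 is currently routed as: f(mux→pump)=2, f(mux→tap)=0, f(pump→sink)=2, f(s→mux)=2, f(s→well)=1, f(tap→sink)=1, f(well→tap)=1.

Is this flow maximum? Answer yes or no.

Residual reachable from s: {mux, pump, s, tap, well}; sink is not reachable.
Saturated cut: tap→sink, pump→sink with total capacity 3 = current flow value. Flow is maximum.

Yes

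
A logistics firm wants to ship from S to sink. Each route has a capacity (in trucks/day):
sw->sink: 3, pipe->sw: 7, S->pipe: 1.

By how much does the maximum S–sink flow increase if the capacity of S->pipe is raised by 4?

2

Original max flow = 1.
After raising cap(S->pipe), augmenting paths through that edge carry 2 more units.
New max flow = 3. Increase = 2.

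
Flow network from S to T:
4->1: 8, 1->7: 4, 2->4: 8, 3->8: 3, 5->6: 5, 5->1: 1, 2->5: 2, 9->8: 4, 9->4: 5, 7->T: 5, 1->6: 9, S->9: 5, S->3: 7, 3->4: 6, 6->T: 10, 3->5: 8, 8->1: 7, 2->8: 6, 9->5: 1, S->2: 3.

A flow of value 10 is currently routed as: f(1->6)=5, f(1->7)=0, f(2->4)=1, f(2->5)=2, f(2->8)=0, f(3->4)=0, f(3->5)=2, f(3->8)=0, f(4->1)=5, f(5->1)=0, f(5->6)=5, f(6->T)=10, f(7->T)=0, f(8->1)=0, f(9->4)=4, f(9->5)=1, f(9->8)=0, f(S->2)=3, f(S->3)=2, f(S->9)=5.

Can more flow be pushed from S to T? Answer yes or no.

Residual path S->3->5->1->7->T has bottleneck 1 > 0.
Pushing 1 along it raises the flow to 11, so the given flow is not maximum.

Yes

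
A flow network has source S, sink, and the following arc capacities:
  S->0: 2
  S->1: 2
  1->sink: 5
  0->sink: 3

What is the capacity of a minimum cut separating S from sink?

Max flow = 4 (via 2 augmenting paths).
In the residual at optimum, the set reachable from S is {S}.
Cut edges: S->0 (cap 2), S->1 (cap 2). Sum = 4.

4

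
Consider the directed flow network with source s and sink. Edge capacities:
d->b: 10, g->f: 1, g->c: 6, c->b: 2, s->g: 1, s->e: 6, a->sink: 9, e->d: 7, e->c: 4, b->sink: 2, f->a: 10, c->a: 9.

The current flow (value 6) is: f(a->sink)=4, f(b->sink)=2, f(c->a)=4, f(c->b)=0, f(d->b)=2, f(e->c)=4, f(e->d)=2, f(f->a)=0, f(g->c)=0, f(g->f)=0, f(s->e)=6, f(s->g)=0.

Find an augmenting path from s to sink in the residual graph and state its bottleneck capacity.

Residual along s->g->c->a->sink: s->g: 1, g->c: 6, c->a: 5, a->sink: 5.
Bottleneck = min = 1.

s->g->c->a->sink, bottleneck 1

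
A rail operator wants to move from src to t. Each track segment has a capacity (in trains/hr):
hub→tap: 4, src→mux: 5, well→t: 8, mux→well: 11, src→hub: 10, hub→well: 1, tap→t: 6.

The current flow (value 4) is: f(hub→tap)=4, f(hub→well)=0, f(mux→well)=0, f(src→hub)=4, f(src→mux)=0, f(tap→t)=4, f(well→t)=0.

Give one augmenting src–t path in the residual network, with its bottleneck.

Residual along src→hub→well→t: src→hub: 6, hub→well: 1, well→t: 8.
Bottleneck = min = 1.

src→hub→well→t, bottleneck 1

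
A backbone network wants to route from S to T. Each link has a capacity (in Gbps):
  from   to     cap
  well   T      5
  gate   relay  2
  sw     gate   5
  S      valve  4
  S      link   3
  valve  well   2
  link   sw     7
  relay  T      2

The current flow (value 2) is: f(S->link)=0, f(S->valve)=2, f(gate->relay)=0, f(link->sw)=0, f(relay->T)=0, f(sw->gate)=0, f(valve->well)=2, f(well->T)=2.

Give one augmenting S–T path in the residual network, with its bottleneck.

S->link->sw->gate->relay->T, bottleneck 2

Residual along S->link->sw->gate->relay->T: S->link: 3, link->sw: 7, sw->gate: 5, gate->relay: 2, relay->T: 2.
Bottleneck = min = 2.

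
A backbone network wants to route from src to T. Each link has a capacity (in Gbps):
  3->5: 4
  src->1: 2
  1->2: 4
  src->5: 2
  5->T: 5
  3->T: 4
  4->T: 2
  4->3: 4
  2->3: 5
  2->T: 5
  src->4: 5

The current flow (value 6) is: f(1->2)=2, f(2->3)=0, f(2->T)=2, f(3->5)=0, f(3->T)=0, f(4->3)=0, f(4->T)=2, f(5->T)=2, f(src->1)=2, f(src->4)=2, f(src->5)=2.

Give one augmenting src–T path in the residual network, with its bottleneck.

src->4->3->T, bottleneck 3

Residual along src->4->3->T: src->4: 3, 4->3: 4, 3->T: 4.
Bottleneck = min = 3.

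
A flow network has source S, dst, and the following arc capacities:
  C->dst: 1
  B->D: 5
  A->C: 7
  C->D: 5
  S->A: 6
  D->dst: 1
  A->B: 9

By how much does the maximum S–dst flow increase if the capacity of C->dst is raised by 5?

Original max flow = 2.
After raising cap(C->dst), augmenting paths through that edge carry 4 more units.
New max flow = 6. Increase = 4.

4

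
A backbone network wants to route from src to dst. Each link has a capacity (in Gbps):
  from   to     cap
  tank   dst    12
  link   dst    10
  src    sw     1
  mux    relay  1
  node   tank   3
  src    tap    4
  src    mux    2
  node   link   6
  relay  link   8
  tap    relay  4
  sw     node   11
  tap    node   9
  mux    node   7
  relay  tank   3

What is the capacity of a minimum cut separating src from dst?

7

Max flow = 7 (via 3 augmenting paths).
In the residual at optimum, the set reachable from src is {src}.
Cut edges: src->tap (cap 4), src->sw (cap 1), src->mux (cap 2). Sum = 7.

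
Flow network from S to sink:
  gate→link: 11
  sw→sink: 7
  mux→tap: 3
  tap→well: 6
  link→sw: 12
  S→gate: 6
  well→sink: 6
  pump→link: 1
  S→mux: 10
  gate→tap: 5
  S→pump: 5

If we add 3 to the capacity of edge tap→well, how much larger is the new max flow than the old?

0

Original max flow = 10.
Edge tap→well does not cross the min cut (source side {S, mux, pump}), so extra capacity there cannot help.
New max flow = 10. Increase = 0.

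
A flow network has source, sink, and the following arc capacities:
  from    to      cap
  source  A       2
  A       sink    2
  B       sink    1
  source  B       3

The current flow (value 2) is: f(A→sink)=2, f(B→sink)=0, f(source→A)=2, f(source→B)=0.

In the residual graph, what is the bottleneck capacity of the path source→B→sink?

Residual capacities along the path: source→B: 3, B→sink: 1.
Minimum is 1.

1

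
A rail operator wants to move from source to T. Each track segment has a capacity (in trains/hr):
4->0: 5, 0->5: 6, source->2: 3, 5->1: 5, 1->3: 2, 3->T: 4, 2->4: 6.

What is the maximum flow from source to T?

Augment source->2->4->0->5->1->3->T: bottleneck 2. Total 2.
No augmenting path remains in the residual graph.

2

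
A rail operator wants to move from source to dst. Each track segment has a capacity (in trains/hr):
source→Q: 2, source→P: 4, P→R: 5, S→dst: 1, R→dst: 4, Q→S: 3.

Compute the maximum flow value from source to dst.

Augment source→P→R→dst: bottleneck 4. Total 4.
Augment source→Q→S→dst: bottleneck 1. Total 5.
No augmenting path remains in the residual graph.

5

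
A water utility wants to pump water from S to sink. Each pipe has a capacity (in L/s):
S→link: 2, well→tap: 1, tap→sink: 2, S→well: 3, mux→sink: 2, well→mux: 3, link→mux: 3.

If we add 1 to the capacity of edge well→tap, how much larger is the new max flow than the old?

Original max flow = 3.
After raising cap(well→tap), augmenting paths through that edge carry 1 more unit.
New max flow = 4. Increase = 1.

1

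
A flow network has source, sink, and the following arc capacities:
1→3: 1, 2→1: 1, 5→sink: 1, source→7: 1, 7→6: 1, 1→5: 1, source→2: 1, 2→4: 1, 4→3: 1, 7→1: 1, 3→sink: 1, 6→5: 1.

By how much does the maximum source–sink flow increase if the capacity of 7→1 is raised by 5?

0

Original max flow = 2.
Edge 7→1 does not cross the min cut (source side {source}), so extra capacity there cannot help.
New max flow = 2. Increase = 0.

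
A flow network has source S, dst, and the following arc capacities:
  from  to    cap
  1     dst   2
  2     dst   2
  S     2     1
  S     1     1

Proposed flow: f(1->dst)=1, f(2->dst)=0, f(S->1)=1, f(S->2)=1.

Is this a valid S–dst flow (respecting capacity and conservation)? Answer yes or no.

No

Conservation fails at 2: inflow 1 ≠ outflow 0.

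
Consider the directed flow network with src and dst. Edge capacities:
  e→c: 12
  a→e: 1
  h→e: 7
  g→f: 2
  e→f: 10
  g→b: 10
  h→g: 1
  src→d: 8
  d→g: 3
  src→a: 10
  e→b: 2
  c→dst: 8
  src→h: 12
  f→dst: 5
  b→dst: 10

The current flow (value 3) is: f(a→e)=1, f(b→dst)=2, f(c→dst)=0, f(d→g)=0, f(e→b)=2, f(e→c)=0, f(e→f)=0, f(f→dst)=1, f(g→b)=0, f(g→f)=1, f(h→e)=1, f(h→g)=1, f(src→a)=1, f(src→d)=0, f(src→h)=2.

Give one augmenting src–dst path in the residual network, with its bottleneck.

Residual along src→h→e→f→dst: src→h: 10, h→e: 6, e→f: 10, f→dst: 4.
Bottleneck = min = 4.

src→h→e→f→dst, bottleneck 4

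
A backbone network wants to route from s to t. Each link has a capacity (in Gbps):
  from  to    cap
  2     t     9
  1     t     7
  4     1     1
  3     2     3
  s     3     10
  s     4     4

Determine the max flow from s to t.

4

Augment s→4→1→t: bottleneck 1. Total 1.
Augment s→3→2→t: bottleneck 3. Total 4.
No augmenting path remains in the residual graph.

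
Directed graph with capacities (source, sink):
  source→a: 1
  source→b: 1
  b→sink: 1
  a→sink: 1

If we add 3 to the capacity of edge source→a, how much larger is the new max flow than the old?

0

Original max flow = 2.
Even with extra capacity on source→a, another cut of capacity 2 remains binding.
New max flow = 2. Increase = 0.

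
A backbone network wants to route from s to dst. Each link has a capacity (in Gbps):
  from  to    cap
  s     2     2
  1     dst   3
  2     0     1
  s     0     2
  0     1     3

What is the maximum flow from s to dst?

3

Augment s->0->1->dst: bottleneck 2. Total 2.
Augment s->2->0->1->dst: bottleneck 1. Total 3.
No augmenting path remains in the residual graph.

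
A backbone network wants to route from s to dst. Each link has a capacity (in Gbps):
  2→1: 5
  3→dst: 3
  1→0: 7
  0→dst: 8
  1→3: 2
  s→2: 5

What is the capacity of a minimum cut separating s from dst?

Max flow = 5 (via 2 augmenting paths).
In the residual at optimum, the set reachable from s is {s}.
Cut edges: s→2 (cap 5). Sum = 5.

5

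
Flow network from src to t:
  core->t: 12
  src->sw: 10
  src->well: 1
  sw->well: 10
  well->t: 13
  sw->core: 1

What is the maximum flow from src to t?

Augment src->well->t: bottleneck 1. Total 1.
Augment src->sw->well->t: bottleneck 10. Total 11.
No augmenting path remains in the residual graph.

11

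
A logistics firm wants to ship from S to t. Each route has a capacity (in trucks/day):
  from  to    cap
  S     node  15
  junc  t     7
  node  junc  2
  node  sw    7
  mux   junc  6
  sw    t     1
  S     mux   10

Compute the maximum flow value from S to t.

8

Augment S→node→sw→t: bottleneck 1. Total 1.
Augment S→node→junc→t: bottleneck 2. Total 3.
Augment S→mux→junc→t: bottleneck 5. Total 8.
No augmenting path remains in the residual graph.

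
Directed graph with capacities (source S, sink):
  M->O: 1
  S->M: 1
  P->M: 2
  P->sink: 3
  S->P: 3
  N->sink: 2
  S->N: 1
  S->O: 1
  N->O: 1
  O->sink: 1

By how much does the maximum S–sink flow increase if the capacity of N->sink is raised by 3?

Original max flow = 5.
Edge N->sink does not cross the min cut (source side {M, O, S}), so extra capacity there cannot help.
New max flow = 5. Increase = 0.

0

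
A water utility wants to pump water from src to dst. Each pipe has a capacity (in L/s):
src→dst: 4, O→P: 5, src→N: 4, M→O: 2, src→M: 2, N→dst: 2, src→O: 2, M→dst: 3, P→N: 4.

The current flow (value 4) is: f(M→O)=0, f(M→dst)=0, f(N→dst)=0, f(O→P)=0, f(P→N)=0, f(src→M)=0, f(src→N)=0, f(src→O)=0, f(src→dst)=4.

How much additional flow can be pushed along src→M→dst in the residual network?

2

Residual capacities along the path: src→M: 2, M→dst: 3.
Minimum is 2.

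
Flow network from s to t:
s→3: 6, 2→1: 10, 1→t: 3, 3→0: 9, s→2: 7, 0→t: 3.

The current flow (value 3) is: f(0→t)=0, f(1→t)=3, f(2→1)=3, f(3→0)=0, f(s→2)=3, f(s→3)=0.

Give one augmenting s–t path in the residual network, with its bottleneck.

Residual along s→3→0→t: s→3: 6, 3→0: 9, 0→t: 3.
Bottleneck = min = 3.

s→3→0→t, bottleneck 3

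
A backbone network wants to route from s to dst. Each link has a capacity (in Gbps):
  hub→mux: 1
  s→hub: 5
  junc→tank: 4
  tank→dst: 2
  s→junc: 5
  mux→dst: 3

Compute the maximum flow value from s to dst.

Augment s→junc→tank→dst: bottleneck 2. Total 2.
Augment s→hub→mux→dst: bottleneck 1. Total 3.
No augmenting path remains in the residual graph.

3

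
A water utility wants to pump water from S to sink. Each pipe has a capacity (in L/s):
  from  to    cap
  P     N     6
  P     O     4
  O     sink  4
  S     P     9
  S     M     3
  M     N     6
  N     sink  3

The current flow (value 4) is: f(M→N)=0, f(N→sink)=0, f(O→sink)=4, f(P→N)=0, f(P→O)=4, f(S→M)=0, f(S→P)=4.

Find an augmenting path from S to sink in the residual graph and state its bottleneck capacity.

S→P→N→sink, bottleneck 3

Residual along S→P→N→sink: S→P: 5, P→N: 6, N→sink: 3.
Bottleneck = min = 3.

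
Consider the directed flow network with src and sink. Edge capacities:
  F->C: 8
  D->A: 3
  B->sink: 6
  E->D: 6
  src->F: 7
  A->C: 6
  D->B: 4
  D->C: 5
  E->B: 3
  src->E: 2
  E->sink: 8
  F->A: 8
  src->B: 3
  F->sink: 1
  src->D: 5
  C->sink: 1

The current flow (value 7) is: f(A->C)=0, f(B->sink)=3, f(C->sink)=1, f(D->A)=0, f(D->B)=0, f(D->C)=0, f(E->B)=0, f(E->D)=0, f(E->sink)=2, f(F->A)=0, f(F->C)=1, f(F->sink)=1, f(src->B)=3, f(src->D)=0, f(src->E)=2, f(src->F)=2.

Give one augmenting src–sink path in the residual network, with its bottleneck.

Residual along src->D->B->sink: src->D: 5, D->B: 4, B->sink: 3.
Bottleneck = min = 3.

src->D->B->sink, bottleneck 3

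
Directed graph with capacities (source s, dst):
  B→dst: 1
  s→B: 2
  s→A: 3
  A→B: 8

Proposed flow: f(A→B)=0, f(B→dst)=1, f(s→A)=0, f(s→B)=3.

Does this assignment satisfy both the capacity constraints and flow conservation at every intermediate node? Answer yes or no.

No

Capacity violated on s→B: flow 3 > capacity 2.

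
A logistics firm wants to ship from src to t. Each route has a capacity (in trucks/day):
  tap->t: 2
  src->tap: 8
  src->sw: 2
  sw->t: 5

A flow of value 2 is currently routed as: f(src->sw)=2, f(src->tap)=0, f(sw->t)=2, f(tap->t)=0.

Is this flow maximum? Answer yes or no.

Residual path src->tap->t has bottleneck 2 > 0.
Pushing 2 along it raises the flow to 4, so the given flow is not maximum.

No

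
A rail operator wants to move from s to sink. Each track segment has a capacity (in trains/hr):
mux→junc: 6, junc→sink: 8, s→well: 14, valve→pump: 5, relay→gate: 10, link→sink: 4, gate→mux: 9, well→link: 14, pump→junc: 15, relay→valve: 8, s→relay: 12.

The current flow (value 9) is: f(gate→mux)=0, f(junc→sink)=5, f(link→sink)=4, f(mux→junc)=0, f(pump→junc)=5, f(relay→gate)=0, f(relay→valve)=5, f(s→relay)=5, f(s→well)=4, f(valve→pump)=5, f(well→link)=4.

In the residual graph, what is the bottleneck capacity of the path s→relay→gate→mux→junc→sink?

3

Residual capacities along the path: s→relay: 7, relay→gate: 10, gate→mux: 9, mux→junc: 6, junc→sink: 3.
Minimum is 3.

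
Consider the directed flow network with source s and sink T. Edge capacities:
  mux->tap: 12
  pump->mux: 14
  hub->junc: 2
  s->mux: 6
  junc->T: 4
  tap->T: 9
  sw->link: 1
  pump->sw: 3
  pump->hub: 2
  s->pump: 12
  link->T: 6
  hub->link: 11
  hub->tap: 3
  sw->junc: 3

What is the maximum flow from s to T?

14

Augment s->mux->tap->T: bottleneck 6. Total 6.
Augment s->pump->hub->tap->T: bottleneck 2. Total 8.
Augment s->pump->mux->tap->T: bottleneck 1. Total 9.
Augment s->pump->sw->junc->T: bottleneck 3. Total 12.
Augment s->pump->mux->tap->hub->junc->T: bottleneck 1. Total 13.
Augment s->pump->mux->tap->hub->link->T: bottleneck 1. Total 14.
No augmenting path remains in the residual graph.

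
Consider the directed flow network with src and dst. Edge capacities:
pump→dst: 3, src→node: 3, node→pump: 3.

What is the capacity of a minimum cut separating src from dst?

3

Max flow = 3 (via 1 augmenting path).
In the residual at optimum, the set reachable from src is {src}.
Cut edges: src→node (cap 3). Sum = 3.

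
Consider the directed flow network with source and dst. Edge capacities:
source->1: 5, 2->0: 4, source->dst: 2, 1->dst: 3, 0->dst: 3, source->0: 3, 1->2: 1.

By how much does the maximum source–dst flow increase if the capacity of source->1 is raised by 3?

0

Original max flow = 8.
Edge source->1 does not cross the min cut (source side {0, 1, 2, source}), so extra capacity there cannot help.
New max flow = 8. Increase = 0.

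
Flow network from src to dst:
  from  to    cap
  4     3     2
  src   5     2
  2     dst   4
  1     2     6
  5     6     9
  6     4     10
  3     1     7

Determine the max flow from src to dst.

Augment src→5→6→4→3→1→2→dst: bottleneck 2. Total 2.
No augmenting path remains in the residual graph.

2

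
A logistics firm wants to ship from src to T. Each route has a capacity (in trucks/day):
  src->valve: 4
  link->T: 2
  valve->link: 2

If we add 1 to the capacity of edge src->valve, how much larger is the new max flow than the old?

Original max flow = 2.
Edge src->valve does not cross the min cut (source side {src, valve}), so extra capacity there cannot help.
New max flow = 2. Increase = 0.

0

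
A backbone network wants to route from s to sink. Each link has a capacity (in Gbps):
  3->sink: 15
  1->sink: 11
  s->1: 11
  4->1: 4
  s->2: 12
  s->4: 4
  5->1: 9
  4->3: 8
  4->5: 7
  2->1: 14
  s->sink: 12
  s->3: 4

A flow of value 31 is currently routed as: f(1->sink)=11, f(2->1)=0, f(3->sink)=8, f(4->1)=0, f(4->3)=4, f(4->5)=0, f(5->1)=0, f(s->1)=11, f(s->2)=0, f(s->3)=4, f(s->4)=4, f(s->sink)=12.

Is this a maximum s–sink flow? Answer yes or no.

Residual reachable from s: {1, 2, s}; sink is not reachable.
Saturated cut: s->4, s->3, s->sink, 1->sink with total capacity 31 = current flow value. Flow is maximum.

Yes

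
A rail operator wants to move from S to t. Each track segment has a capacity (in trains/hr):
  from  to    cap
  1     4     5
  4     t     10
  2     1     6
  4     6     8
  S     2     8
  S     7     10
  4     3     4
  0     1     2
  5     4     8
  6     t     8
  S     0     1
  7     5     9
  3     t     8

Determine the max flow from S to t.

Augment S→2→1→4→t: bottleneck 5. Total 5.
Augment S→7→5→4→t: bottleneck 5. Total 10.
Augment S→7→5→4→6→t: bottleneck 3. Total 13.
No augmenting path remains in the residual graph.

13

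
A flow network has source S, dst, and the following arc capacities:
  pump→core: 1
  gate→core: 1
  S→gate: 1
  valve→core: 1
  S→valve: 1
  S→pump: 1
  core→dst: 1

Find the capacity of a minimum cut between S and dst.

Max flow = 1 (via 1 augmenting path).
In the residual at optimum, the set reachable from S is {S, core, gate, pump, valve}.
Cut edges: core→dst (cap 1). Sum = 1.

1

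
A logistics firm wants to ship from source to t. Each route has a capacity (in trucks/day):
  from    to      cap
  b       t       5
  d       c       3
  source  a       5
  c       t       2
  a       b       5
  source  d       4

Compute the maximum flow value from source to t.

Augment source->d->c->t: bottleneck 2. Total 2.
Augment source->a->b->t: bottleneck 5. Total 7.
No augmenting path remains in the residual graph.

7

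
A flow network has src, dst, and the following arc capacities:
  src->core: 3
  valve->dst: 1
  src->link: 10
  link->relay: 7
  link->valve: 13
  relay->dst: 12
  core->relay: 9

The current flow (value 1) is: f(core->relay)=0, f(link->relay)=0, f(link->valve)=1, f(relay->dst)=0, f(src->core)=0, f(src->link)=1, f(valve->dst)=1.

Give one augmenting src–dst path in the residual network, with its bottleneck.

Residual along src->link->relay->dst: src->link: 9, link->relay: 7, relay->dst: 12.
Bottleneck = min = 7.

src->link->relay->dst, bottleneck 7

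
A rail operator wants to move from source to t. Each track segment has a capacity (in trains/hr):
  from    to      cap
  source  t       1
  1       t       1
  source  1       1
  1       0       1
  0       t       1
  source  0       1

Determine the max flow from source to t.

Augment source→t: bottleneck 1. Total 1.
Augment source→1→t: bottleneck 1. Total 2.
Augment source→0→t: bottleneck 1. Total 3.
No augmenting path remains in the residual graph.

3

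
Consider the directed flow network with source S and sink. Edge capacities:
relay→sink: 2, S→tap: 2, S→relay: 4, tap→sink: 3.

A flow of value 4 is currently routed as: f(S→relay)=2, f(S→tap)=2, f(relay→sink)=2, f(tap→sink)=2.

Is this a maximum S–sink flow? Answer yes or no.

Residual reachable from S: {S, relay}; sink is not reachable.
Saturated cut: S→tap, relay→sink with total capacity 4 = current flow value. Flow is maximum.

Yes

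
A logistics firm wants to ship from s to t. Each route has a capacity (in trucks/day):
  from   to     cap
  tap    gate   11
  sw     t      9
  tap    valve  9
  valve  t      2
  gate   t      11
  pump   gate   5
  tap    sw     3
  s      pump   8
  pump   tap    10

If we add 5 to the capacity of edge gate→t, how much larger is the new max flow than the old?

Original max flow = 8.
Edge gate→t does not cross the min cut (source side {s}), so extra capacity there cannot help.
New max flow = 8. Increase = 0.

0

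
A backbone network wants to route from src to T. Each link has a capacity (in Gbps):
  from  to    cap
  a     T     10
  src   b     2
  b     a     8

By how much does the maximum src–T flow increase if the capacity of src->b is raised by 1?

Original max flow = 2.
After raising cap(src->b), augmenting paths through that edge carry 1 more unit.
New max flow = 3. Increase = 1.

1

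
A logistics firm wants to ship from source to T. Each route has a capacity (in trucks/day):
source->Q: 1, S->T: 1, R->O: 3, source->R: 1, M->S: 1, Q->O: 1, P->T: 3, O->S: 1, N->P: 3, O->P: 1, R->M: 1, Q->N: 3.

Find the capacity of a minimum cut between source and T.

2

Max flow = 2 (via 2 augmenting paths).
In the residual at optimum, the set reachable from source is {source}.
Cut edges: source->R (cap 1), source->Q (cap 1). Sum = 2.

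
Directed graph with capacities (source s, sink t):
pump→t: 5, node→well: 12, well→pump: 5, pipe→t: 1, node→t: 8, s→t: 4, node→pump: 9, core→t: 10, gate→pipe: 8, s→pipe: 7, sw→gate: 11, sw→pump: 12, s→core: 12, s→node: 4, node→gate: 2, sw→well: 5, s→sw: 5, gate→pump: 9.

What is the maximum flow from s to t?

24

Augment s→t: bottleneck 4. Total 4.
Augment s→node→t: bottleneck 4. Total 8.
Augment s→pipe→t: bottleneck 1. Total 9.
Augment s→core→t: bottleneck 10. Total 19.
Augment s→sw→pump→t: bottleneck 5. Total 24.
No augmenting path remains in the residual graph.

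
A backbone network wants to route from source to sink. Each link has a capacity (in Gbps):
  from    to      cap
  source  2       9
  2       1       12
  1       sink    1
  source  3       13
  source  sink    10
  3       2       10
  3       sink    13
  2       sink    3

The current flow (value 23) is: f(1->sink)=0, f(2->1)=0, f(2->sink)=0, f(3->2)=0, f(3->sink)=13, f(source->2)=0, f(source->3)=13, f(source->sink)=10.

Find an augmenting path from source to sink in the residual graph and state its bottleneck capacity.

source->2->sink, bottleneck 3

Residual along source->2->sink: source->2: 9, 2->sink: 3.
Bottleneck = min = 3.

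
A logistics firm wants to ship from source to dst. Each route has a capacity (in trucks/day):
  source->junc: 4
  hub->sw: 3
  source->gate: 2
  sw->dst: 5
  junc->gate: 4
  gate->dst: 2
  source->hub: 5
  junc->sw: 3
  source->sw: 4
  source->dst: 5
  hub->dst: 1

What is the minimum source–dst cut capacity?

13

Max flow = 13 (via 5 augmenting paths).
In the residual at optimum, the set reachable from source is {gate, hub, junc, source, sw}.
Cut edges: source->dst (cap 5), hub->dst (cap 1), gate->dst (cap 2), sw->dst (cap 5). Sum = 13.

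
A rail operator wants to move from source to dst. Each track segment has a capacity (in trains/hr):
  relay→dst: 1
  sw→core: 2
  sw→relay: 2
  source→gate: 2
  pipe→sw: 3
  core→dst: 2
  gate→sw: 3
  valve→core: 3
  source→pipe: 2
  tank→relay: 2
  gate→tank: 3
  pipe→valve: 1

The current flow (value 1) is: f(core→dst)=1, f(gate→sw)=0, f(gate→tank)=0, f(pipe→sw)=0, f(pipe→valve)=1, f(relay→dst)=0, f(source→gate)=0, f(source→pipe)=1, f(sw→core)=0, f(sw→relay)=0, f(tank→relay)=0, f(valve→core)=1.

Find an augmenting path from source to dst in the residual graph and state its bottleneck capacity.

Residual along source→pipe→sw→core→dst: source→pipe: 1, pipe→sw: 3, sw→core: 2, core→dst: 1.
Bottleneck = min = 1.

source→pipe→sw→core→dst, bottleneck 1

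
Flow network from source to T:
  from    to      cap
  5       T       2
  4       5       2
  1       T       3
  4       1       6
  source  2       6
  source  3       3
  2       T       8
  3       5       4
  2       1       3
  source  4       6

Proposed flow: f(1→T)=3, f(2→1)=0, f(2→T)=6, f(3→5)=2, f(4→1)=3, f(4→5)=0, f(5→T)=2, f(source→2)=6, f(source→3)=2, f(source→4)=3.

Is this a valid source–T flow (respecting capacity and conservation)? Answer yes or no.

Yes

Every edge has 0 ≤ f(e) ≤ cap(e).
At each intermediate node, inflow equals outflow.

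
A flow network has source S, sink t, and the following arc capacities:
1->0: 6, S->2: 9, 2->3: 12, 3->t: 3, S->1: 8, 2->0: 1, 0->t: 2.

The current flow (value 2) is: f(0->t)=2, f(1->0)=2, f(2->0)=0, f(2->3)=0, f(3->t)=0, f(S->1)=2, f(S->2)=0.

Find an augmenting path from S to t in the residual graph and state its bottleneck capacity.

S->2->3->t, bottleneck 3

Residual along S->2->3->t: S->2: 9, 2->3: 12, 3->t: 3.
Bottleneck = min = 3.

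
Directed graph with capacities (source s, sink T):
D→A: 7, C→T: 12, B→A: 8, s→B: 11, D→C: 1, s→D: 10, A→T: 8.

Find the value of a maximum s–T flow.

Augment s→D→C→T: bottleneck 1. Total 1.
Augment s→D→A→T: bottleneck 7. Total 8.
Augment s→B→A→T: bottleneck 1. Total 9.
No augmenting path remains in the residual graph.

9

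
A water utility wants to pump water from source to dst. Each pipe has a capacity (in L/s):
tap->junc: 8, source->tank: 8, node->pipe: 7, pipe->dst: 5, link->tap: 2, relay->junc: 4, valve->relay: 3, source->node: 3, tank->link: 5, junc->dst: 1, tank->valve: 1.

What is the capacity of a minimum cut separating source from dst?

Max flow = 4 (via 2 augmenting paths).
In the residual at optimum, the set reachable from source is {junc, link, relay, source, tank, tap, valve}.
Cut edges: source->node (cap 3), junc->dst (cap 1). Sum = 4.

4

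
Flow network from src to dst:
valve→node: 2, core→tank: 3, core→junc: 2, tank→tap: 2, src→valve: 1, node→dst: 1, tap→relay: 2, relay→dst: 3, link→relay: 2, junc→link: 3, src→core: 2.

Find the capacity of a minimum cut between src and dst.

Max flow = 3 (via 2 augmenting paths).
In the residual at optimum, the set reachable from src is {src}.
Cut edges: src→valve (cap 1), src→core (cap 2). Sum = 3.

3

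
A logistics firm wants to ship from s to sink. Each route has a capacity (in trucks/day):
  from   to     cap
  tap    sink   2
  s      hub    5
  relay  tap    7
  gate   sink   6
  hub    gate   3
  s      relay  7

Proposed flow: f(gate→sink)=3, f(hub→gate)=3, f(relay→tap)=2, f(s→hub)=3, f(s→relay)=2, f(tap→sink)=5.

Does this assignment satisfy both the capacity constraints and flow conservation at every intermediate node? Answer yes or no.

Capacity violated on tap→sink: flow 5 > capacity 2.

No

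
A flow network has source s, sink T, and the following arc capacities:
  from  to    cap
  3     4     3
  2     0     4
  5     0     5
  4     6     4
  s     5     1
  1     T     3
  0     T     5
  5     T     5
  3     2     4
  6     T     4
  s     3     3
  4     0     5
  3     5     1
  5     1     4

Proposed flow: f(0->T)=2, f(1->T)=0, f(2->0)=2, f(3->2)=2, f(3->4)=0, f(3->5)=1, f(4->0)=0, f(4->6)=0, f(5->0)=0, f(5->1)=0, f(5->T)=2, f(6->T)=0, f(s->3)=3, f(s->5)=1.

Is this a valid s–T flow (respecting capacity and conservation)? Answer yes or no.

Yes

Every edge has 0 ≤ f(e) ≤ cap(e).
At each intermediate node, inflow equals outflow.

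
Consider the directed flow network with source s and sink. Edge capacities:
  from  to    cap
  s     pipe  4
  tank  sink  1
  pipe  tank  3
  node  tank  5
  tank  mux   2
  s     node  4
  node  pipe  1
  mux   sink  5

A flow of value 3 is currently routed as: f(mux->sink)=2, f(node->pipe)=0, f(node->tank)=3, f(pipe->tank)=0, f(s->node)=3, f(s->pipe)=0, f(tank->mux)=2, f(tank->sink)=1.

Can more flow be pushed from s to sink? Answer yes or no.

Residual reachable from s: {node, pipe, s, tank}; sink is not reachable.
Saturated cut: tank->mux, tank->sink with total capacity 3 = current flow value. Flow is maximum.

No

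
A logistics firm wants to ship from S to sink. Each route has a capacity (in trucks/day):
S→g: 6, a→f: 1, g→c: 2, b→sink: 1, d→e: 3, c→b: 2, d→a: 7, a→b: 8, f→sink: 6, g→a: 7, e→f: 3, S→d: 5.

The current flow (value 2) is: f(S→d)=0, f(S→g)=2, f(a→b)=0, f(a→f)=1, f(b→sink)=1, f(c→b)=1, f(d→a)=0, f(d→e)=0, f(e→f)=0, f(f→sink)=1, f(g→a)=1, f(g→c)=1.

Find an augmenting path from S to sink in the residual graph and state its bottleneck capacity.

Residual along S→d→e→f→sink: S→d: 5, d→e: 3, e→f: 3, f→sink: 5.
Bottleneck = min = 3.

S→d→e→f→sink, bottleneck 3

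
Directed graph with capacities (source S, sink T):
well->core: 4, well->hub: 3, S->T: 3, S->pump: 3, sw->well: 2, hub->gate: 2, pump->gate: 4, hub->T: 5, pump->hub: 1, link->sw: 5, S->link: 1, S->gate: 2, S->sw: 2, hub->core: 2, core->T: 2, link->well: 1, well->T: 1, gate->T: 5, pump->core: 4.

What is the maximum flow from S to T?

11

Augment S->T: bottleneck 3. Total 3.
Augment S->gate->T: bottleneck 2. Total 5.
Augment S->link->well->T: bottleneck 1. Total 6.
Augment S->pump->hub->T: bottleneck 1. Total 7.
Augment S->pump->gate->T: bottleneck 2. Total 9.
Augment S->sw->well->hub->T: bottleneck 2. Total 11.
No augmenting path remains in the residual graph.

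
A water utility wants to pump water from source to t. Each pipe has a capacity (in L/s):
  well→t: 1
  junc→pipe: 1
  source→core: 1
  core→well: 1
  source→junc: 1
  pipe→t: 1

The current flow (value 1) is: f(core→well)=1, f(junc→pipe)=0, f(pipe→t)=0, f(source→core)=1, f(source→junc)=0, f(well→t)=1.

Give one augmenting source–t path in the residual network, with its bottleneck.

Residual along source→junc→pipe→t: source→junc: 1, junc→pipe: 1, pipe→t: 1.
Bottleneck = min = 1.

source→junc→pipe→t, bottleneck 1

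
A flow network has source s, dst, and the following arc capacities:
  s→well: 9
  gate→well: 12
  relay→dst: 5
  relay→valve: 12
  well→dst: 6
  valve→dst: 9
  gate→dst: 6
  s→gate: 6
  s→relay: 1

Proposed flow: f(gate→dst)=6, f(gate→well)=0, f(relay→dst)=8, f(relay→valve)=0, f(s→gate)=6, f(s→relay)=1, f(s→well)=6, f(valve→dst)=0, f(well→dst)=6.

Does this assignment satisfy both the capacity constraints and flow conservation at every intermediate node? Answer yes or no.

Capacity violated on relay→dst: flow 8 > capacity 5.

No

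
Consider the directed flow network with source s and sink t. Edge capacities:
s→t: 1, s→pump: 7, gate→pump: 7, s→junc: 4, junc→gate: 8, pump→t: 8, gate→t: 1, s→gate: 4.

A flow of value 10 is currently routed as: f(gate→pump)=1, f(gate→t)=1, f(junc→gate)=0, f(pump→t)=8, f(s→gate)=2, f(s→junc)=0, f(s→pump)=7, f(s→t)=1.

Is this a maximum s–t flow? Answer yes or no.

Residual reachable from s: {gate, junc, pump, s}; t is not reachable.
Saturated cut: s→t, gate→t, pump→t with total capacity 10 = current flow value. Flow is maximum.

Yes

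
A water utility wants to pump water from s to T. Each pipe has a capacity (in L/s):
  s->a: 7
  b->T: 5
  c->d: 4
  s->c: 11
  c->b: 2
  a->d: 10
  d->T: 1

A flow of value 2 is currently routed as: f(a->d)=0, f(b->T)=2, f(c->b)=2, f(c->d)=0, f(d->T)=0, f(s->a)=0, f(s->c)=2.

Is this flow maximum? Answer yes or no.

Residual path s->c->d->T has bottleneck 1 > 0.
Pushing 1 along it raises the flow to 3, so the given flow is not maximum.

No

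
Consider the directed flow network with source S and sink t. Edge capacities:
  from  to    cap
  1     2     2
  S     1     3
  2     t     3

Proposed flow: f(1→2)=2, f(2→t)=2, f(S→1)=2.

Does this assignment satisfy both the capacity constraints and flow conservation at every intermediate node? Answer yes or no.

Every edge has 0 ≤ f(e) ≤ cap(e).
At each intermediate node, inflow equals outflow.

Yes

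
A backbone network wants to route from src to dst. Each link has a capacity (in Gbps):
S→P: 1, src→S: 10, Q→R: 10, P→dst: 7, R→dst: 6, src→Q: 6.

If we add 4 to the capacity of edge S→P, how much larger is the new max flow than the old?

4

Original max flow = 7.
After raising cap(S→P), augmenting paths through that edge carry 4 more units.
New max flow = 11. Increase = 4.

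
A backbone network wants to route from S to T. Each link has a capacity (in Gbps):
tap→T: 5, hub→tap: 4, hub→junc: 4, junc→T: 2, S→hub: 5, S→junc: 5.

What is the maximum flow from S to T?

6

Augment S→junc→T: bottleneck 2. Total 2.
Augment S→hub→tap→T: bottleneck 4. Total 6.
No augmenting path remains in the residual graph.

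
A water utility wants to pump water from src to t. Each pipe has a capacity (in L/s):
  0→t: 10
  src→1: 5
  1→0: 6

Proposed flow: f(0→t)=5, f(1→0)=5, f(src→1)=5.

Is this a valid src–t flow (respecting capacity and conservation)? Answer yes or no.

Every edge has 0 ≤ f(e) ≤ cap(e).
At each intermediate node, inflow equals outflow.

Yes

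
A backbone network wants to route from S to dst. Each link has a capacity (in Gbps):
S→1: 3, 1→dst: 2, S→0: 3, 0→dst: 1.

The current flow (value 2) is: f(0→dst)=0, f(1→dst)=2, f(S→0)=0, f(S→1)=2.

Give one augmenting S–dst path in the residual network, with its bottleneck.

S→0→dst, bottleneck 1

Residual along S→0→dst: S→0: 3, 0→dst: 1.
Bottleneck = min = 1.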